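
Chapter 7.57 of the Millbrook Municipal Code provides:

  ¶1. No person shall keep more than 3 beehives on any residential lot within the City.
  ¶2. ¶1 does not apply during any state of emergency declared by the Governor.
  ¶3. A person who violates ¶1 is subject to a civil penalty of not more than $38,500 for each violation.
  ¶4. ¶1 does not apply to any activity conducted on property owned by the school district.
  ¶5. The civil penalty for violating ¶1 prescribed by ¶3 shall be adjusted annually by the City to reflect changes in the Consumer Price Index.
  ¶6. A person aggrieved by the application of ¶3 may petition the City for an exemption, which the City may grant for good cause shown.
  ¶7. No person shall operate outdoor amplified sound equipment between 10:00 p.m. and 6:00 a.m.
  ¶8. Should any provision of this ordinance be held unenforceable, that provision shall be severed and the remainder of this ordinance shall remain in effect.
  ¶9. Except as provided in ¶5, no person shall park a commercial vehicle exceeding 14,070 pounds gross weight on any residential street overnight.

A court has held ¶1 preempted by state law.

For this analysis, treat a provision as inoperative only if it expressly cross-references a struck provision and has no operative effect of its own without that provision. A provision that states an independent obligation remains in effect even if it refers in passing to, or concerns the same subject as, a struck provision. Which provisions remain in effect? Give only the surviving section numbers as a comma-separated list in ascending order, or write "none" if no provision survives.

¶1 is struck. The only function of ¶2 is the emergency suspension of ¶1, so it cannot stand once ¶1 is removed. ¶3 merely fixes the civil penalty for violating ¶1; with ¶1 gone it has nothing to operate on and falls away. ¶4 operates only by reference to ¶1, so it falls with ¶1. ¶5 does nothing except set the indexation of the civil penalty for violating ¶1 by reference to ¶3; with ¶3 gone it has no independent effect and is inoperative. ¶6 merely fixes the exemption procedure for ¶3; with ¶3 gone it has nothing to operate on and falls away. Although ¶9 refers to ¶5, its operative terms do not depend on ¶5, so it remains in effect. ¶8 is a severability clause and preserves every provision that can still be given independent effect. ¶7, ¶8, and ¶9 remain in effect.

7, 8, 9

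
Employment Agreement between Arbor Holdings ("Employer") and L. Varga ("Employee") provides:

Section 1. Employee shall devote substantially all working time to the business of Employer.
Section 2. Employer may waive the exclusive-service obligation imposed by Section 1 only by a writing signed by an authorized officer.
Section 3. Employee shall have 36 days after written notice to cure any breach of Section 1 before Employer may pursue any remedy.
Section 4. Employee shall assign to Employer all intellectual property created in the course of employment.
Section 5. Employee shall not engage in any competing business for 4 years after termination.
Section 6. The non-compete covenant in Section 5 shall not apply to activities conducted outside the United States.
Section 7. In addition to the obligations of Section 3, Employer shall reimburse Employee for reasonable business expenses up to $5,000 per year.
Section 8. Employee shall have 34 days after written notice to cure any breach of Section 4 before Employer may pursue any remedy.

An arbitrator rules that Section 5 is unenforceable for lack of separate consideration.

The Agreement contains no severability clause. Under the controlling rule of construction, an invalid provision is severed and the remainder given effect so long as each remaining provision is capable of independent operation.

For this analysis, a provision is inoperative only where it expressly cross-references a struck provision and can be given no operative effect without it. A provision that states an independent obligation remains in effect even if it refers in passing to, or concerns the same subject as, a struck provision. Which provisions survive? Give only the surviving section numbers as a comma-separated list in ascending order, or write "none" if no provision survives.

Section 5 is struck. The whole of Section 6 is the carve-out from the non-compete covenant, defined by reference to Section 5, so Section 6 cannot stand once Section 5 is removed. Under the stated default rule, only provisions that cannot operate independently fall away; the rest are enforced. That leaves Section 1, Section 2, Section 3, Section 4, Section 7, and Section 8 in effect.

1, 2, 3, 4, 7, 8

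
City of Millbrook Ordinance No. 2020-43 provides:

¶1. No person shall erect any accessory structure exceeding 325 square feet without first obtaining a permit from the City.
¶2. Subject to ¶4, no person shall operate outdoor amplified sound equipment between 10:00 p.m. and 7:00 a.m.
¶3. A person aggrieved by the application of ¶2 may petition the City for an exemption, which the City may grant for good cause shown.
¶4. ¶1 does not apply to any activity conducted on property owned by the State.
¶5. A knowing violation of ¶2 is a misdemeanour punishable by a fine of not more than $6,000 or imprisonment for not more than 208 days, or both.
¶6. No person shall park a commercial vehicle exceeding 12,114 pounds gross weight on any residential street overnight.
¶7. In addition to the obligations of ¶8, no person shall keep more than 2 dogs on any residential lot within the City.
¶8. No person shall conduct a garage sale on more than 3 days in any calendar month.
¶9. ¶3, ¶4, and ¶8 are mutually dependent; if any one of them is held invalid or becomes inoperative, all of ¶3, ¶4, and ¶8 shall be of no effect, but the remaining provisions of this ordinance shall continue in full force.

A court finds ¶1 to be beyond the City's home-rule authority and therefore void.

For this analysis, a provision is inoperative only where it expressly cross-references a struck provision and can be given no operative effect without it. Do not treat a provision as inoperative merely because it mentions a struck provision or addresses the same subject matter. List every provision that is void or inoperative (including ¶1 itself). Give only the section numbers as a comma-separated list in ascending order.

1, 3, 4, 8

¶1 is struck. ¶4 merely fixes the public-property exemption from ¶1; with ¶1 gone it has nothing to operate on and falls away. Although ¶7 refers to ¶8, its operative terms do not depend on ¶8, so it remains in effect. ¶2 mentions ¶4 but its own obligation stands independently of ¶4, so ¶2 is not affected. ¶9 declares ¶3, ¶4, and ¶8 mutually dependent; since one of them has fallen, all of them are of no effect. That brings down ¶3 and ¶8 as well. The remainder continues in force under ¶9. That leaves ¶2, ¶5, ¶6, ¶7, and ¶9 in effect.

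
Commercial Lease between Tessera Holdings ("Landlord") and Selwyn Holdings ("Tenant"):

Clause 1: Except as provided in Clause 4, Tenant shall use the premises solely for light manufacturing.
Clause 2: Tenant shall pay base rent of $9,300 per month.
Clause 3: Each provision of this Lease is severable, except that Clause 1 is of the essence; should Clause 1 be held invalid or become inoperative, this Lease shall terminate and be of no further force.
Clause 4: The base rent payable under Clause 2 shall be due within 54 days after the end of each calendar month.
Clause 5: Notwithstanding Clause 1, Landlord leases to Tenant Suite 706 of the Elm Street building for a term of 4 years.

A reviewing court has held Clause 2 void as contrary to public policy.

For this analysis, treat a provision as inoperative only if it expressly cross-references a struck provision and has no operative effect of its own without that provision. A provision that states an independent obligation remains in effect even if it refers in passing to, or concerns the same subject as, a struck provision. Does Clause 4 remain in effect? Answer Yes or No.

No

Clause 2 is struck. Clause 4 operates only by reference to Clause 2, so it falls with Clause 2. Clause 1 mentions Clause 4 but its own obligation stands independently of Clause 4, so Clause 1 is not affected. Clause 3 makes Clause 1 an essential term, but Clause 1 is unaffected, so the severability proviso in Clause 3 preserves the remaining provisions. Clause 1, Clause 3, and Clause 5 remain in effect. Clause 4 is among the inoperative provisions, so the answer is no.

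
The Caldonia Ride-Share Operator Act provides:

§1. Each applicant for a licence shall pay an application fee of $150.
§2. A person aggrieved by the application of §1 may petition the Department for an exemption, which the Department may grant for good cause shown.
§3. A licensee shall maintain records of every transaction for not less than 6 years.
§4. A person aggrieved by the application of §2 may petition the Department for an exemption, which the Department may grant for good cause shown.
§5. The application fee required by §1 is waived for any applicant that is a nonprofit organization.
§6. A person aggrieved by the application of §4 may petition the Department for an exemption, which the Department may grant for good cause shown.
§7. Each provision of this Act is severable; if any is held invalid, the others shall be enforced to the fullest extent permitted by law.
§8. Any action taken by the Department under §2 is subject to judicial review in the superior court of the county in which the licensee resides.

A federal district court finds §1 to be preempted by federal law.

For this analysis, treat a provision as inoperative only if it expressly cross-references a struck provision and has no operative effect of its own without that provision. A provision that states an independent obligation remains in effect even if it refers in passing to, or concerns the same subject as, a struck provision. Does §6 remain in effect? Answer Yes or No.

§1 is struck. §2 has no operative effect of its own apart from §1 and is therefore inoperative. The whole of §5 is the nonprofit waiver of the application fee, defined by reference to §1, so §5 cannot stand once §1 is removed. The only function of §4 is the exemption procedure for §2, so it cannot stand once §2 is removed. The only function of §8 is the judicial-review right for §2, so it cannot stand once §2 is removed. §6 merely fixes the exemption procedure for §4; with §4 gone it has nothing to operate on and falls away. §7 is a severability clause and preserves every provision that can still be given independent effect. That leaves §3 and §7 in effect. §6 is among the inoperative provisions, so the answer is no.

No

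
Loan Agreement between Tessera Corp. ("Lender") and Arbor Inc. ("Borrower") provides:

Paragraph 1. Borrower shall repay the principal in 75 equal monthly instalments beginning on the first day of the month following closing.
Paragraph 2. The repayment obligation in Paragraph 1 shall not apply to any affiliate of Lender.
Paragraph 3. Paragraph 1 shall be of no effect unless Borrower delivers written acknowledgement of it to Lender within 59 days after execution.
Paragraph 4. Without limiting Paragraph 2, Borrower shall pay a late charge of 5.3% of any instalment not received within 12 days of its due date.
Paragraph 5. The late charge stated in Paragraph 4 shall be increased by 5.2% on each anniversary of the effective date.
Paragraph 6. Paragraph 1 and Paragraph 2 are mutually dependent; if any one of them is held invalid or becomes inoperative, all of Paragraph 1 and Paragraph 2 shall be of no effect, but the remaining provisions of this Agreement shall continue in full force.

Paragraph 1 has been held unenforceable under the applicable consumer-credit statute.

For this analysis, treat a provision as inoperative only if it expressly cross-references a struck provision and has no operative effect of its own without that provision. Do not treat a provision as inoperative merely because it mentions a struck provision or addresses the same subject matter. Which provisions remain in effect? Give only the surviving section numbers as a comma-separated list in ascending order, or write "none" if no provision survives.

4, 5, 6

Paragraph 1 is struck. Paragraph 2 operates only by reference to Paragraph 1, so it falls with Paragraph 1. Paragraph 3 merely fixes the acknowledgement condition for Paragraph 1; with Paragraph 1 gone it has nothing to operate on and falls away. Although Paragraph 4 refers to Paragraph 2, its operative terms do not depend on Paragraph 2, so it remains in effect. Paragraph 6 declares Paragraph 1 and Paragraph 2 mutually dependent; since one of them has fallen, all of them are of no effect. The remainder continues in force under Paragraph 6. Paragraph 4, Paragraph 5, and Paragraph 6 remain in effect.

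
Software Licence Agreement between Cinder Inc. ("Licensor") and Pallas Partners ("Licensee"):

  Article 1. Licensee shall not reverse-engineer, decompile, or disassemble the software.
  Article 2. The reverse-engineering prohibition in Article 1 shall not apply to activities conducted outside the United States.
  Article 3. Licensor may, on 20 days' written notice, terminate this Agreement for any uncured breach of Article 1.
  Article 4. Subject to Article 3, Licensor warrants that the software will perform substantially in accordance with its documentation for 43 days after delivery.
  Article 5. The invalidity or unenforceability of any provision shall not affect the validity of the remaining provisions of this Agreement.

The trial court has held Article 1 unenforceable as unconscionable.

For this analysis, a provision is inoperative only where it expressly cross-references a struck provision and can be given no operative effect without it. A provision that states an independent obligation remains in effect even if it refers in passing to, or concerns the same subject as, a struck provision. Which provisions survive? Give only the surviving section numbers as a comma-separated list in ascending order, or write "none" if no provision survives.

Article 1 is struck. The whole of Article 2 is the carve-out from the reverse-engineering prohibition, defined by reference to Article 1, so Article 2 cannot stand once Article 1 is removed. Article 3 has no operative effect of its own apart from Article 1 and is therefore inoperative. Article 4 mentions Article 3 but its own obligation stands independently of Article 3, so Article 4 is not affected. Under the severability clause in Article 5, the remaining provisions continue in force. The provisions still in force are Article 4 and Article 5.

4, 5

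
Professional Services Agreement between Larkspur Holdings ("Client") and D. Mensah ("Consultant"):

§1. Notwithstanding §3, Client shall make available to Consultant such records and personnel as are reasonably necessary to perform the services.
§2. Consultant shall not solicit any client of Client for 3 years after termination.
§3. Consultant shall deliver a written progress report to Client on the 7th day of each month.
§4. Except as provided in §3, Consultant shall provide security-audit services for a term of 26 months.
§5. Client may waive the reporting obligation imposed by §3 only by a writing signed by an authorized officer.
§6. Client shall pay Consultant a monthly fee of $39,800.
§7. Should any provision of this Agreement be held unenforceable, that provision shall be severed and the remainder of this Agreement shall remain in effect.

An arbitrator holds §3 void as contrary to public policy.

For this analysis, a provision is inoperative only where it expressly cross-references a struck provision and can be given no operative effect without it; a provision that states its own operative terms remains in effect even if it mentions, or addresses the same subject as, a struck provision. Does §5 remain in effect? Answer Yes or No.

§3 is struck. §5 has no operative effect of its own apart from §3 and is therefore inoperative. §1 mentions §3 but its own obligation stands independently of §3, so §1 is not affected. Although §4 refers to §3, its operative terms do not depend on §3, so it remains in effect. Under the severability clause in §7, the remaining provisions continue in force. The provisions still in force are §1, §2, §4, §6, and §7. §5 is among the inoperative provisions, so the answer is no.

No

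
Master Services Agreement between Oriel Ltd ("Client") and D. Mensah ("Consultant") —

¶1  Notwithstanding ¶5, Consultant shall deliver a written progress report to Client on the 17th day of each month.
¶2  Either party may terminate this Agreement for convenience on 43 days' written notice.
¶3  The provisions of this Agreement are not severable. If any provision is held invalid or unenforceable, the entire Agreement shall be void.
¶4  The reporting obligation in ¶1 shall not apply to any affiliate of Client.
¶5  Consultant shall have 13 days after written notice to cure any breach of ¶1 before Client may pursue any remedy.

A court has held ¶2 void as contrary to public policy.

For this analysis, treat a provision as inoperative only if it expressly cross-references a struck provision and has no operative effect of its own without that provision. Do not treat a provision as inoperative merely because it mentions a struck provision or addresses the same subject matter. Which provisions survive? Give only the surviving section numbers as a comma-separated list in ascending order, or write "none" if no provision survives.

¶2 is struck. No other provision's operative terms depend on ¶2. ¶3 provides that the Agreement is not severable, so the invalidity of any one provision voids the entire Agreement. No provision of the Agreement survives.

none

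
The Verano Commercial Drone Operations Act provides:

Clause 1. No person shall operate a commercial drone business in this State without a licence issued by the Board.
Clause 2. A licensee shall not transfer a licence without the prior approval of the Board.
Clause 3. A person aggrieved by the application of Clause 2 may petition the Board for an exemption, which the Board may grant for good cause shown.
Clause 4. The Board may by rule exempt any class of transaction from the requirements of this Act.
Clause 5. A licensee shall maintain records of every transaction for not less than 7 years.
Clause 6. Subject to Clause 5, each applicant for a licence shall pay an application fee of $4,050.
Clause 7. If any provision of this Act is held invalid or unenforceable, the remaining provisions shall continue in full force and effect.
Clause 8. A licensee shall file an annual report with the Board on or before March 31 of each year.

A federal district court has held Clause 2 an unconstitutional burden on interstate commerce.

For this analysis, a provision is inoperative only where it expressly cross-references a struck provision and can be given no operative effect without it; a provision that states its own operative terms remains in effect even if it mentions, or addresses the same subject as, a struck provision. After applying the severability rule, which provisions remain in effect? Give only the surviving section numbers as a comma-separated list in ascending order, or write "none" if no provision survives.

Clause 2 is struck. Clause 3 operates only by reference to Clause 2, so it falls with Clause 2. Clause 7 is a severability clause and preserves every provision that can still be given independent effect. That leaves Clause 1, Clause 4, Clause 5, Clause 6, Clause 7, and Clause 8 in effect.

1, 4, 5, 6, 7, 8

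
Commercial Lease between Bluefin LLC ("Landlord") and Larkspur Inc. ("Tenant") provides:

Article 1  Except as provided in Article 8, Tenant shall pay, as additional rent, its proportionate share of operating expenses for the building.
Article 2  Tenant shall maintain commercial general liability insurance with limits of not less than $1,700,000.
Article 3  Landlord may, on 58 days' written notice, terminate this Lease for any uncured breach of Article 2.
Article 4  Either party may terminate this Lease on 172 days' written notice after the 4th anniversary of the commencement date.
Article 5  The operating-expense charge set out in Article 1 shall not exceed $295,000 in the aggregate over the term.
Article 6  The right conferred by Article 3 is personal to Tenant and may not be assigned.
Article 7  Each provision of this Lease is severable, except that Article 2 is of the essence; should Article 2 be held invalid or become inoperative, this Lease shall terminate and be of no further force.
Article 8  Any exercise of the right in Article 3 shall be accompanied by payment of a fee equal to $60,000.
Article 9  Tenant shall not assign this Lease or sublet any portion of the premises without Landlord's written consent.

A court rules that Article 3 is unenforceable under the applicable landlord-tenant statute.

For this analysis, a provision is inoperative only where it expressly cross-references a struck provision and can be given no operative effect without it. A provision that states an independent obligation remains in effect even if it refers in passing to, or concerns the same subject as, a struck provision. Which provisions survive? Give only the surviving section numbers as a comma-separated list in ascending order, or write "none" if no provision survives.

Article 3 is struck. The only function of Article 6 is the non-assignment of Article 3, so it cannot stand once Article 3 is removed. Article 8 has no operative effect of its own apart from Article 3 and is therefore inoperative. Article 1 mentions Article 8 but its own obligation stands independently of Article 8, so Article 1 is not affected. Article 7 makes Article 2 an essential term, but Article 2 is unaffected, so the severability proviso in Article 7 preserves the remaining provisions. The provisions still in force are Article 1, Article 2, Article 4, Article 5, Article 7, and Article 9.

1, 2, 4, 5, 7, 9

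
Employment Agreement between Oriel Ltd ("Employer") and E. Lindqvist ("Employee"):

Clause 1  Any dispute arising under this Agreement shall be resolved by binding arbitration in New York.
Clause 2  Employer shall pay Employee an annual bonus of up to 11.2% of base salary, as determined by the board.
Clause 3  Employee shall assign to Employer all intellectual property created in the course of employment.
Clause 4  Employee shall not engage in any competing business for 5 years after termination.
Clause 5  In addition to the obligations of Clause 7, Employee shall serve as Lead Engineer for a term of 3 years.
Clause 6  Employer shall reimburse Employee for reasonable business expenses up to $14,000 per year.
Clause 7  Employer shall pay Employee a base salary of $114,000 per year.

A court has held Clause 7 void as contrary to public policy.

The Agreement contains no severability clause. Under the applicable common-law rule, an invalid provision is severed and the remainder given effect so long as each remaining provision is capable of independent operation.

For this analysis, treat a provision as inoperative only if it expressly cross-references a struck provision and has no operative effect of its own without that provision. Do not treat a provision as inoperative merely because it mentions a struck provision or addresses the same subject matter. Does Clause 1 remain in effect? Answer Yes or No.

Clause 7 is struck. Although Clause 5 refers to Clause 7, its operative terms do not depend on Clause 7, so it remains in effect. No other provision's operative terms depend on Clause 7. With no severability clause, the stated default rule severs what cannot stand and enforces each remaining provision that can operate on its own. Clause 1, Clause 2, Clause 3, Clause 4, Clause 5, and Clause 6 remain in effect. Clause 1 is among the surviving provisions, so the answer is yes.

Yes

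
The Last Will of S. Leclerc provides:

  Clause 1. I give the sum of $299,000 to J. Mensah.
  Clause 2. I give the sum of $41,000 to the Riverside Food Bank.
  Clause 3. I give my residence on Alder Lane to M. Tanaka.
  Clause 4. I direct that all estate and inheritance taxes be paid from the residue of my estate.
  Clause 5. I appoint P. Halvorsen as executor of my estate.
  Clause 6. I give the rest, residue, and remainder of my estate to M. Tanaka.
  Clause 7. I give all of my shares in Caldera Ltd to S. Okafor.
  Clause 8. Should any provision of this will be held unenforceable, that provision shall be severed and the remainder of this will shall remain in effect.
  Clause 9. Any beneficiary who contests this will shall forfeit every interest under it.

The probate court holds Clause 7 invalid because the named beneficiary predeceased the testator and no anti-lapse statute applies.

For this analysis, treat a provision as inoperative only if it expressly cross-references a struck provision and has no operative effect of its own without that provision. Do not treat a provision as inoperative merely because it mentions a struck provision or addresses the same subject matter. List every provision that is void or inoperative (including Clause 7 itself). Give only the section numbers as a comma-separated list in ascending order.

7

Clause 7 is struck. No other provision's operative terms depend on Clause 7. Clause 8 is a severability clause and preserves every provision that can still be given independent effect. Clause 1, Clause 2, Clause 3, Clause 4, Clause 5, Clause 6, Clause 8, and Clause 9 remain in effect.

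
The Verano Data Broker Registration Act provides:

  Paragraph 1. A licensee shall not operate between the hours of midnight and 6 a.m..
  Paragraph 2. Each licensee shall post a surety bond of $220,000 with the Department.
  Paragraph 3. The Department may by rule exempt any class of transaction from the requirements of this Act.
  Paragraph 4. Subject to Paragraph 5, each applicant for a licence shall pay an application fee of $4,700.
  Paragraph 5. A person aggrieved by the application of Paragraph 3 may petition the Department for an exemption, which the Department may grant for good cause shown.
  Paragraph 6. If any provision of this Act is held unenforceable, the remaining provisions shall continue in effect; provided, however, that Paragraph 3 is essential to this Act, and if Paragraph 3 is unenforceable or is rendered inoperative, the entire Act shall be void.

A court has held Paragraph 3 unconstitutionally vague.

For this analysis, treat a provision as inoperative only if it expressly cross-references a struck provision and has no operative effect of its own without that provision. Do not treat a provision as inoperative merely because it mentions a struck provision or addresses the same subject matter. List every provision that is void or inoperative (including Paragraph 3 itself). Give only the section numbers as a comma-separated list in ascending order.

Paragraph 3 is struck. Paragraph 5 has no operative effect of its own apart from Paragraph 3 and is therefore inoperative. Paragraph 6 makes Paragraph 3 an essential term, and Paragraph 3 is the provision held invalid; under Paragraph 6, the entire Act is therefore void. No provision of the Act survives.

1, 2, 3, 4, 5, 6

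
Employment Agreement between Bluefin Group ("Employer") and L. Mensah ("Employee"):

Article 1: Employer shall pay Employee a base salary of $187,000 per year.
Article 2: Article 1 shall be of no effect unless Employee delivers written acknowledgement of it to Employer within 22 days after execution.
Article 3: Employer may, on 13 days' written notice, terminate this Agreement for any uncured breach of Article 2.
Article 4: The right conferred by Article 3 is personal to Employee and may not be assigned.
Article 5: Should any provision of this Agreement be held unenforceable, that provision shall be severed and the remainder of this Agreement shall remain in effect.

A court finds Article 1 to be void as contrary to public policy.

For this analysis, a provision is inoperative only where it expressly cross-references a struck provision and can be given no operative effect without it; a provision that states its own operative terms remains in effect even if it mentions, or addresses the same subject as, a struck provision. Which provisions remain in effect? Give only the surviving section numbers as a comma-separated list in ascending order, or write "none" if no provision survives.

Article 1 is struck. Article 2 merely fixes the acknowledgement condition for Article 1; with Article 1 gone it has nothing to operate on and falls away. Article 3 merely fixes the termination right for breach of Article 2; with Article 2 gone it has nothing to operate on and falls away. Article 4 has no operative effect of its own apart from Article 3 and is therefore inoperative. Under the severability clause in Article 5, the remaining provisions continue in force. Only Article 5 remains in effect.

5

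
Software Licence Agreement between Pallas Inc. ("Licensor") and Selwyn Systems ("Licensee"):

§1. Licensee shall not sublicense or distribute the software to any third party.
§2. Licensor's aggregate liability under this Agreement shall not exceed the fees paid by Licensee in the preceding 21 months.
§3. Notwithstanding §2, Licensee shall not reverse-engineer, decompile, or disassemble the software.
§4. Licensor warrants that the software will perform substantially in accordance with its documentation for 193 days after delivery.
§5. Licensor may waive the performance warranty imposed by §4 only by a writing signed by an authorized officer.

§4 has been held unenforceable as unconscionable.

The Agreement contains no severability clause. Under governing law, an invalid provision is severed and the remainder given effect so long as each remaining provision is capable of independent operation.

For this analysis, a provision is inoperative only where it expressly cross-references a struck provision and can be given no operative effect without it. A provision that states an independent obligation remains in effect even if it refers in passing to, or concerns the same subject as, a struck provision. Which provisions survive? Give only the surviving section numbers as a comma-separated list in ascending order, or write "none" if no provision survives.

1, 2, 3

§4 is struck. §5 operates only by reference to §4, so it falls with §4. With no severability clause, the stated default rule severs what cannot stand and enforces each remaining provision that can operate on its own. §1, §2, and §3 remain in effect.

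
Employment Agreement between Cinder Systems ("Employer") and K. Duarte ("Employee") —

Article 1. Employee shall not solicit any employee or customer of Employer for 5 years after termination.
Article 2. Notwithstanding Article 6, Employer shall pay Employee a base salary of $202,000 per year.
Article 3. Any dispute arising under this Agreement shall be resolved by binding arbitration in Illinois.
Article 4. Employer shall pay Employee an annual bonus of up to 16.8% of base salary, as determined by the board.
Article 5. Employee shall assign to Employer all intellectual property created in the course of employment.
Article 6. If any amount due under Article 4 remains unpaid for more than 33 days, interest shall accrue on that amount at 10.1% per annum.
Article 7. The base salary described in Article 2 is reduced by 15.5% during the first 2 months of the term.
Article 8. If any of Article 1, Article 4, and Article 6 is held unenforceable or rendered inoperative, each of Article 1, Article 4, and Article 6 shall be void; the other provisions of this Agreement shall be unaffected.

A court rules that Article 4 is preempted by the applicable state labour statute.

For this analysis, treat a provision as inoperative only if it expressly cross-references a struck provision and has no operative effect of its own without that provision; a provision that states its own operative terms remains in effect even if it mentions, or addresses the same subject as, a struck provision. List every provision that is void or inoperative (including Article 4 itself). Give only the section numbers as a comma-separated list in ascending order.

1, 4, 6

Article 4 is struck. Article 6 operates only by reference to Article 4, so it falls with Article 4. Although Article 2 refers to Article 6, its operative terms do not depend on Article 6, so it remains in effect. Article 8 declares Article 1, Article 4, and Article 6 mutually dependent; since one of them has fallen, all of them are of no effect. That brings down Article 1 as well. The remainder continues in force under Article 8. Article 2, Article 3, Article 5, Article 7, and Article 8 remain in effect.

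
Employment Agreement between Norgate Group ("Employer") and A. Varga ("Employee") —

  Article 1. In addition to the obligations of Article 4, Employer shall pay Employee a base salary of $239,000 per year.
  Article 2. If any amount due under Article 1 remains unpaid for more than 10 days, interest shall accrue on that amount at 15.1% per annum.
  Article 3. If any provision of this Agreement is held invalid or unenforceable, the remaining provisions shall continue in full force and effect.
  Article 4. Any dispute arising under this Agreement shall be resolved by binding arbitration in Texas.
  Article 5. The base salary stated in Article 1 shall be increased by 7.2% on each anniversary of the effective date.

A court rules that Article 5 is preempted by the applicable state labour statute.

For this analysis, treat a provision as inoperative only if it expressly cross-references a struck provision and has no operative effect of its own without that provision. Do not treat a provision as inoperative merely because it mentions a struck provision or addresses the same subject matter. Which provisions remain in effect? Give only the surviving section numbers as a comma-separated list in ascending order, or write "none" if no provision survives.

1, 2, 3, 4

Article 5 is struck. No other provision's operative terms depend on Article 5. Article 3 is a severability clause and preserves every provision that can still be given independent effect. Article 1, Article 2, Article 3, and Article 4 remain in effect.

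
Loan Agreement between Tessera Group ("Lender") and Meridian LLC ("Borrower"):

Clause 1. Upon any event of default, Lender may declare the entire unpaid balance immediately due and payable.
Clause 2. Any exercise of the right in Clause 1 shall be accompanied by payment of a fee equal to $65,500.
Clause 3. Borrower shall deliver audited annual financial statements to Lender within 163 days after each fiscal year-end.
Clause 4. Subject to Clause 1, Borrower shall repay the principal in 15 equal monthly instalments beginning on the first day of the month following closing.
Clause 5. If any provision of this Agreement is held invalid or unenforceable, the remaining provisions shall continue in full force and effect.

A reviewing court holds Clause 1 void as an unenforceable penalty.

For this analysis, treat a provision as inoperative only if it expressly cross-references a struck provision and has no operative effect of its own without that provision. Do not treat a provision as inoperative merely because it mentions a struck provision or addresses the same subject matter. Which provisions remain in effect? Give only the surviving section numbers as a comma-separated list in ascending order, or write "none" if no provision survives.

3, 4, 5

Clause 1 is struck. Clause 2 operates only by reference to Clause 1, so it falls with Clause 1. Clause 4 mentions Clause 1 but its own obligation stands independently of Clause 1, so Clause 4 is not affected. Clause 5 is a severability clause and preserves every provision that can still be given independent effect. That leaves Clause 3, Clause 4, and Clause 5 in effect.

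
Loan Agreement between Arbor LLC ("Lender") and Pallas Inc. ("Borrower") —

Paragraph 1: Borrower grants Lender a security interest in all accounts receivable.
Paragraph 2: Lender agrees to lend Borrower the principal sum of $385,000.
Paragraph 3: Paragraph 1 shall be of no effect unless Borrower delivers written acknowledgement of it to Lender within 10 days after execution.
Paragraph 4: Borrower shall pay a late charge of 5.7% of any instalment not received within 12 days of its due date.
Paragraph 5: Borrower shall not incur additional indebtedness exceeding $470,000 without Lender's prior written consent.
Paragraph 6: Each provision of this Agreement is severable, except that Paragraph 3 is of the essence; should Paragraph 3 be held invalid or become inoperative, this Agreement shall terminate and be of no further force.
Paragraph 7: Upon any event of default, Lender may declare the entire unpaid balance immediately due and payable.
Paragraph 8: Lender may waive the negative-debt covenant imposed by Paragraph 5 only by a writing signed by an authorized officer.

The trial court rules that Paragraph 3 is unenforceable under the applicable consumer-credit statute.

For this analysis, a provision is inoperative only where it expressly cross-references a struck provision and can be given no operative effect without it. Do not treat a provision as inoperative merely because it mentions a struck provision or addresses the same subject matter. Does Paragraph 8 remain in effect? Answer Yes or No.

No

Paragraph 3 is struck. Nothing else in the Agreement is defined by reference to Paragraph 3. Paragraph 6 makes Paragraph 3 an essential term, and Paragraph 3 is the provision held invalid; under Paragraph 6, the entire Agreement is therefore void. No provision of the Agreement survives. Paragraph 8 is among the inoperative provisions, so the answer is no.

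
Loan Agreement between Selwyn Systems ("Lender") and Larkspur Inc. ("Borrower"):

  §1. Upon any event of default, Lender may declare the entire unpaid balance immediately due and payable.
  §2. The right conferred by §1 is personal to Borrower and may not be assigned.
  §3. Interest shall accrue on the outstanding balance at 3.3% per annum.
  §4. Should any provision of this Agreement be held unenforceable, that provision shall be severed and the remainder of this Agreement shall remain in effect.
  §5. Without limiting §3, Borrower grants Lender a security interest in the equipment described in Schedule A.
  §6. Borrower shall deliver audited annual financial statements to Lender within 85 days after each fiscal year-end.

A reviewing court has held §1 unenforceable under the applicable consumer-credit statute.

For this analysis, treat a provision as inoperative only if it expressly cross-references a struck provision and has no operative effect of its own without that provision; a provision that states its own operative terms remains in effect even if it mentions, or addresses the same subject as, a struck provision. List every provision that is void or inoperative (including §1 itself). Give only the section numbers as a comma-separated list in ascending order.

1, 2

§1 is struck. §2 operates only by reference to §1, so it falls with §1. Under the severability clause in §4, the remaining provisions continue in force. That leaves §3, §4, §5, and §6 in effect.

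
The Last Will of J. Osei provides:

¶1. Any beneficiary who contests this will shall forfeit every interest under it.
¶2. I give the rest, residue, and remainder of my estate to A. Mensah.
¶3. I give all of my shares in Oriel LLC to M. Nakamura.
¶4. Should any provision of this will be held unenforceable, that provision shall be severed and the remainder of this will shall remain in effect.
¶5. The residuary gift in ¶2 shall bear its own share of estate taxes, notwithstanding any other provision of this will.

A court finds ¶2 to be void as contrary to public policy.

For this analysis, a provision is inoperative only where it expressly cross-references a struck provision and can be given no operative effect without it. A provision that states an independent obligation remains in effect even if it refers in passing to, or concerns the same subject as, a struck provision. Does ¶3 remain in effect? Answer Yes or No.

¶2 is struck. The only function of ¶5 is the tax charge on ¶2, so it cannot stand once ¶2 is removed. ¶4 is a severability clause and preserves every provision that can still be given independent effect. That leaves ¶1, ¶3, and ¶4 in effect. ¶3 is among the surviving provisions, so the answer is yes.

Yes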